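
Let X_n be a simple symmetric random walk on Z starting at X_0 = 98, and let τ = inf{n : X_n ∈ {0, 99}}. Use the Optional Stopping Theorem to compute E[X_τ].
E[X_τ] = 98

X_n is a martingale and τ is a bounded-mean stopping time (indeed τ is finite a.s. with bounded expectation since the walk is in a bounded region). By the OST, E[X_τ] = E[X_0] = 98. Equivalently: E[X_τ] = 99 · P(hit 99 first) + 0 · P(hit 0 first) = 99 · (98/99) = 98.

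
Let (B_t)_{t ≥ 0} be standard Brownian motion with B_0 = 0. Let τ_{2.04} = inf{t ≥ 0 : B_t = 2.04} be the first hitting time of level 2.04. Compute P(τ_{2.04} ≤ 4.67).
P(τ_{2.04} ≤ 4.67) = 2(1 − Φ(2.04/√4.67)) = 2(1 − Φ(0.9440)) ≈ 0.3452

By the reflection principle for standard BM, P(τ_b ≤ t) = 2 · P(B_t ≥ b). Since B_t ~ N(0, t), P(B_t ≥ 2.04) = 1 − Φ(2.04/√t) = 1 − Φ(2.04/√4.67) = 1 − Φ(0.9440) ≈ 0.17258. Doubling: P(τ_{2.04} ≤ 4.67) ≈ 2 · 0.17258 = 0.34516 ≈ 0.3452.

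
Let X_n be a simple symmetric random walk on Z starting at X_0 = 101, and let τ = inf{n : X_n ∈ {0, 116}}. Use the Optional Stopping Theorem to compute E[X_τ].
E[X_τ] = 101

X_n is a martingale and τ is a bounded-mean stopping time (indeed τ is finite a.s. with bounded expectation since the walk is in a bounded region). By the OST, E[X_τ] = E[X_0] = 101. Equivalently: E[X_τ] = 116 · P(hit 116 first) + 0 · P(hit 0 first) = 116 · (101/116) = 101.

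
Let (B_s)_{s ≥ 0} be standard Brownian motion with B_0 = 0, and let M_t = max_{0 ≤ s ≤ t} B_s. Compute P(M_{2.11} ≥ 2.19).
P(M_{2.11} ≥ 2.19) = 2·P(B_{2.11} ≥ 2.19) = 2(1 − Φ(2.19/√2.11)) ≈ 0.1316

By the reflection principle for Brownian motion, P(M_t ≥ a) = 2 · P(B_t ≥ a) for a ≥ 0. Since B_t ~ N(0, t), P(B_t ≥ 2.19) = 1 − Φ(2.19/√t) = 1 − Φ(2.19/√2.11) = 1 − Φ(1.5077). So
  P(M_{2.11} ≥ 2.19) = 2(1 − Φ(1.5077)) ≈ 0.1316.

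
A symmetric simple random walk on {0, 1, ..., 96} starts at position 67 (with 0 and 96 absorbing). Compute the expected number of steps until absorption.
E[τ | X_0 = 67] = 1943

Let v_k = E[τ | X_0 = k]. Boundary: v_0 = v_96 = 0. Recurrence: v_k = 1 + (v_{k-1} + v_{k+1})/2 for 1 ≤ k ≤ 95. The particular solution to v_k − (v_{k-1} + v_{k+1})/2 = 1 is v_k = −k^2. Adding homogeneous solution A + B k and matching boundaries gives v_k = k (96 − k). Substituting k = 67: v_67 = 67 · 29 = 1943.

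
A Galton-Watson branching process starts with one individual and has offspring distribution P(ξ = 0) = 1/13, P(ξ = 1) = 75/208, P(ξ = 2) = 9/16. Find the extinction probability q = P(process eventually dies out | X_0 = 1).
q = 16/117

The pgf is f(s) = 1/13 + 75/208·s + 9/16·s². The extinction probability q is the smallest fixed point of f in [0, 1]. Setting s = f(s):
  9/16·s² + (75/208 − 1)·s + 1/13 = 0
  9/16·s² − (1/13 + 9/16)·s + 1/13 = 0
which factors as (s − 1)·(9/16·s − 1/13) = 0, giving roots s = 1 and s = (1/13)/(9/16) = 16/117.
Mean offspring μ = 75/208 + 2·9/16 = 309/208 > 1 (supercritical), so q < 1. The extinction probability is the smaller root: q = (1/13)/(9/16) = 16/117.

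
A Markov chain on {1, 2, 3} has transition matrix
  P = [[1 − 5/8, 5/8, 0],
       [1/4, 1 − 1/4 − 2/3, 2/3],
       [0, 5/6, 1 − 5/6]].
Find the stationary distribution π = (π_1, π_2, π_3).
π = (2/11, 5/11, 4/11)

This is a birth-death chain on three states, which satisfies detailed balance: π_1 · P_{12} = π_2 · P_{21} and π_2 · P_{23} = π_3 · P_{32}.
From π_1 · 5/8 = π_2 · 1/4: π_2/π_1 = (5/8)/(1/4) = 5/2.
From π_2 · 2/3 = π_3 · 5/6: π_3/π_2 = (2/3)/(5/6) = 4/5.
Take π_1 proportional to 1; then unnormalized π = (1, 5/2, 2). Normalize by dividing by the sum 11/2:
  π = (2/11, 5/11, 4/11).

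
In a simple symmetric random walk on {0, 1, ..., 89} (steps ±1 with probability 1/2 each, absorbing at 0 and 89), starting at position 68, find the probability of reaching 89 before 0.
P(hit 89 before 0) = 68/89

Let u_k = P(hit 89 before 0 | start at k). Then u_0 = 0, u_89 = 1, and u_k = u_{k-1}/2 + u_{k+1}/2 for 1 ≤ k ≤ 88. This harmonic recurrence is solved by u_k = k/89, giving u_68 = 68/89.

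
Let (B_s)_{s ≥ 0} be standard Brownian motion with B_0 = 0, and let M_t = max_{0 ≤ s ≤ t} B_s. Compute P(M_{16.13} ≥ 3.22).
P(M_{16.13} ≥ 3.22) = 2·P(B_{16.13} ≥ 3.22) = 2(1 − Φ(3.22/√16.13)) ≈ 0.4227

By the reflection principle for Brownian motion, P(M_t ≥ a) = 2 · P(B_t ≥ a) for a ≥ 0. Since B_t ~ N(0, t), P(B_t ≥ 3.22) = 1 − Φ(3.22/√t) = 1 − Φ(3.22/√16.13) = 1 − Φ(0.8017). So
  P(M_{16.13} ≥ 3.22) = 2(1 − Φ(0.8017)) ≈ 0.4227.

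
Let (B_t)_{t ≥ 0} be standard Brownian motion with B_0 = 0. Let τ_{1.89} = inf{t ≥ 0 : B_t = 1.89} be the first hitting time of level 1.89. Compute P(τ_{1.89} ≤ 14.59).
P(τ_{1.89} ≤ 14.59) = 2(1 − Φ(1.89/√14.59)) = 2(1 − Φ(0.4948)) ≈ 0.6207

By the reflection principle for standard BM, P(τ_b ≤ t) = 2 · P(B_t ≥ b). Since B_t ~ N(0, t), P(B_t ≥ 1.89) = 1 − Φ(1.89/√t) = 1 − Φ(1.89/√14.59) = 1 − Φ(0.4948) ≈ 0.31037. Doubling: P(τ_{1.89} ≤ 14.59) ≈ 2 · 0.31037 = 0.62074 ≈ 0.6207.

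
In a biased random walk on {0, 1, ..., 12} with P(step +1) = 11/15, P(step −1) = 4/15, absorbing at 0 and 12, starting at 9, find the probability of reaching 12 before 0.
P(hit 12 before 0) = (1 − (4/11)^9) / (1 − (4/11)^12) = 2476779371/2477041515

Let u_k denote P(reach 12 before 0 | start at k). Boundary: u_0 = 0, u_12 = 1. Recurrence: u_k = 11/15·u_{k+1} + 4/15·u_{k-1} for 1 ≤ k ≤ 11. Try u_k = A + B·r^k with r = q/p = (4/15)/(11/15) = 4/11. Substitution satisfies the recurrence; boundary conditions give:
  u_k = (1 − r^k) / (1 − r^N) = (1 − (4/11)^9) / (1 − (4/11)^12) = 2476779371/2477041515.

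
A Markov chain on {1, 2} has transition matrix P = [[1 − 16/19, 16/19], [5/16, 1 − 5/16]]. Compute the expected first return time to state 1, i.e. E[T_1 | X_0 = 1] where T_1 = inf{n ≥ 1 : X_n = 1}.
E[T_1 | X_0 = 1] = 1/π_1 = 351/95

For an irreducible recurrent Markov chain with stationary distribution π, E[T_i | X_0 = i] = 1/π_i (Kac's formula). Here π_1 = (5/16)/(16/19 + 5/16) = (5/16)/(351/304) = 95/351, so E[T_1 | X_0 = 1] = 1/π_1 = (16/19 + 5/16)/(5/16) = (351/304)/(5/16) = 351/95.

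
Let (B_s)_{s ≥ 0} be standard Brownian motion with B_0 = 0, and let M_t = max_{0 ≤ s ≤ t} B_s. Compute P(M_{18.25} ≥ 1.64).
P(M_{18.25} ≥ 1.64) = 2·P(B_{18.25} ≥ 1.64) = 2(1 − Φ(1.64/√18.25)) ≈ 0.7011

By the reflection principle for Brownian motion, P(M_t ≥ a) = 2 · P(B_t ≥ a) for a ≥ 0. Since B_t ~ N(0, t), P(B_t ≥ 1.64) = 1 − Φ(1.64/√t) = 1 − Φ(1.64/√18.25) = 1 − Φ(0.3839). So
  P(M_{18.25} ≥ 1.64) = 2(1 − Φ(0.3839)) ≈ 0.7011.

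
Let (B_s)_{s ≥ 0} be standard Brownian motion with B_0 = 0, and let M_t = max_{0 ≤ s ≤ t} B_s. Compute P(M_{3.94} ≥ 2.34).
P(M_{3.94} ≥ 2.34) = 2·P(B_{3.94} ≥ 2.34) = 2(1 − Φ(2.34/√3.94)) ≈ 0.2384

By the reflection principle for Brownian motion, P(M_t ≥ a) = 2 · P(B_t ≥ a) for a ≥ 0. Since B_t ~ N(0, t), P(B_t ≥ 2.34) = 1 − Φ(2.34/√t) = 1 − Φ(2.34/√3.94) = 1 − Φ(1.1789). So
  P(M_{3.94} ≥ 2.34) = 2(1 − Φ(1.1789)) ≈ 0.2384.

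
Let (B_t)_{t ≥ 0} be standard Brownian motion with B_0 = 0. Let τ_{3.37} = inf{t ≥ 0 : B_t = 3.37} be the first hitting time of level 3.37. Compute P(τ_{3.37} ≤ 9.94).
P(τ_{3.37} ≤ 9.94) = 2(1 − Φ(3.37/√9.94)) = 2(1 − Φ(1.0689)) ≈ 0.2851

By the reflection principle for standard BM, P(τ_b ≤ t) = 2 · P(B_t ≥ b). Since B_t ~ N(0, t), P(B_t ≥ 3.37) = 1 − Φ(3.37/√t) = 1 − Φ(3.37/√9.94) = 1 − Φ(1.0689) ≈ 0.14256. Doubling: P(τ_{3.37} ≤ 9.94) ≈ 2 · 0.14256 = 0.28512 ≈ 0.2851.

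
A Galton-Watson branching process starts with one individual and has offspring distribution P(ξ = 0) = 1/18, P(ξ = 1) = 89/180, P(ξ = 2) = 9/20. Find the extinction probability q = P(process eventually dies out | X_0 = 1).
q = 10/81

The pgf is f(s) = 1/18 + 89/180·s + 9/20·s². The extinction probability q is the smallest fixed point of f in [0, 1]. Setting s = f(s):
  9/20·s² + (89/180 − 1)·s + 1/18 = 0
  9/20·s² − (1/18 + 9/20)·s + 1/18 = 0
which factors as (s − 1)·(9/20·s − 1/18) = 0, giving roots s = 1 and s = (1/18)/(9/20) = 10/81.
Mean offspring μ = 89/180 + 2·9/20 = 251/180 > 1 (supercritical), so q < 1. The extinction probability is the smaller root: q = (1/18)/(9/20) = 10/81.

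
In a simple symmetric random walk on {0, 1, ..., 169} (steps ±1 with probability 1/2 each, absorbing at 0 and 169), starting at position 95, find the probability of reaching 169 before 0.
P(hit 169 before 0) = 95/169

Let u_k = P(hit 169 before 0 | start at k). Then u_0 = 0, u_169 = 1, and u_k = u_{k-1}/2 + u_{k+1}/2 for 1 ≤ k ≤ 168. This harmonic recurrence is solved by u_k = k/169, giving u_95 = 95/169.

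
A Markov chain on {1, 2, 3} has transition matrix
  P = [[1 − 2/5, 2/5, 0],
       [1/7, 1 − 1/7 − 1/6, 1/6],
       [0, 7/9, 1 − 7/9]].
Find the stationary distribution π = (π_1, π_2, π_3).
π = (5/22, 7/11, 3/22)

This is a birth-death chain on three states, which satisfies detailed balance: π_1 · P_{12} = π_2 · P_{21} and π_2 · P_{23} = π_3 · P_{32}.
From π_1 · 2/5 = π_2 · 1/7: π_2/π_1 = (2/5)/(1/7) = 14/5.
From π_2 · 1/6 = π_3 · 7/9: π_3/π_2 = (1/6)/(7/9) = 3/14.
Take π_1 proportional to 1; then unnormalized π = (1, 14/5, 3/5). Normalize by dividing by the sum 22/5:
  π = (5/22, 7/11, 3/22).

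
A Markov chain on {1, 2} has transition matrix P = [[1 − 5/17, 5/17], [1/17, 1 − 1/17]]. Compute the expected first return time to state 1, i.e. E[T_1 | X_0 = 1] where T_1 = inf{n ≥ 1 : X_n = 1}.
E[T_1 | X_0 = 1] = 1/π_1 = 6

For an irreducible recurrent Markov chain with stationary distribution π, E[T_i | X_0 = i] = 1/π_i (Kac's formula). Here π_1 = (1/17)/(5/17 + 1/17) = (1/17)/(6/17) = 1/6, so E[T_1 | X_0 = 1] = 1/π_1 = (5/17 + 1/17)/(1/17) = (6/17)/(1/17) = 6.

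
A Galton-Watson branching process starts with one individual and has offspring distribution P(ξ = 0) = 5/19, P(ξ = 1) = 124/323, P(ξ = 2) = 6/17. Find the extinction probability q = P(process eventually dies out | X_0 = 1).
q = 85/114

The pgf is f(s) = 5/19 + 124/323·s + 6/17·s². The extinction probability q is the smallest fixed point of f in [0, 1]. Setting s = f(s):
  6/17·s² + (124/323 − 1)·s + 5/19 = 0
  6/17·s² − (5/19 + 6/17)·s + 5/19 = 0
which factors as (s − 1)·(6/17·s − 5/19) = 0, giving roots s = 1 and s = (5/19)/(6/17) = 85/114.
Mean offspring μ = 124/323 + 2·6/17 = 352/323 > 1 (supercritical), so q < 1. The extinction probability is the smaller root: q = (5/19)/(6/17) = 85/114.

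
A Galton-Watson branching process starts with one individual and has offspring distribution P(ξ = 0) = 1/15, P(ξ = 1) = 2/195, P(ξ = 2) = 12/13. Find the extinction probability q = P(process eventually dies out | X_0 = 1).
q = 13/180

The pgf is f(s) = 1/15 + 2/195·s + 12/13·s². The extinction probability q is the smallest fixed point of f in [0, 1]. Setting s = f(s):
  12/13·s² + (2/195 − 1)·s + 1/15 = 0
  12/13·s² − (1/15 + 12/13)·s + 1/15 = 0
which factors as (s − 1)·(12/13·s − 1/15) = 0, giving roots s = 1 and s = (1/15)/(12/13) = 13/180.
Mean offspring μ = 2/195 + 2·12/13 = 362/195 > 1 (supercritical), so q < 1. The extinction probability is the smaller root: q = (1/15)/(12/13) = 13/180.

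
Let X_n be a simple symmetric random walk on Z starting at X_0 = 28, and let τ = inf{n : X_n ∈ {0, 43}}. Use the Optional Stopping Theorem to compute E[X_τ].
E[X_τ] = 28

X_n is a martingale and τ is a bounded-mean stopping time (indeed τ is finite a.s. with bounded expectation since the walk is in a bounded region). By the OST, E[X_τ] = E[X_0] = 28. Equivalently: E[X_τ] = 43 · P(hit 43 first) + 0 · P(hit 0 first) = 43 · (28/43) = 28.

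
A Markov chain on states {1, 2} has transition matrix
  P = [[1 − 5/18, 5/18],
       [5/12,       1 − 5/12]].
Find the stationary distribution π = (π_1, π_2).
π_1 = 3/5, π_2 = 2/5

Solve πP = π with π_1 + π_2 = 1. From πP = π: π_1 · (1 − 5/18) + π_2 · 5/12 = π_1 ⇒ π_2 · 5/12 = π_1 · 5/18 ⇒ π_2/π_1 = (5/18)/(5/12) = 2/3. Together with π_1 + π_2 = 1:
  π_1 = (5/12)/(5/18 + 5/12) = (5/12)/(25/36) = 3/5,
  π_2 = (5/18)/(5/18 + 5/12) = (5/18)/(25/36) = 2/5.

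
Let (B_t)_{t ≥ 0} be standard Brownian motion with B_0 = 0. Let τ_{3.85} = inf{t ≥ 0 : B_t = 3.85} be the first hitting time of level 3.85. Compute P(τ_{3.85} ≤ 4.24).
P(τ_{3.85} ≤ 4.24) = 2(1 − Φ(3.85/√4.24)) = 2(1 − Φ(1.8697)) ≈ 0.0615

By the reflection principle for standard BM, P(τ_b ≤ t) = 2 · P(B_t ≥ b). Since B_t ~ N(0, t), P(B_t ≥ 3.85) = 1 − Φ(3.85/√t) = 1 − Φ(3.85/√4.24) = 1 − Φ(1.8697) ≈ 0.03076. Doubling: P(τ_{3.85} ≤ 4.24) ≈ 2 · 0.03076 = 0.06152 ≈ 0.0615.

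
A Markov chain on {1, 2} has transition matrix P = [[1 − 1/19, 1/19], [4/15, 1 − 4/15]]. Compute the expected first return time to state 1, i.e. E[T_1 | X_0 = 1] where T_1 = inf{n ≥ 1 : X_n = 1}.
E[T_1 | X_0 = 1] = 1/π_1 = 91/76

For an irreducible recurrent Markov chain with stationary distribution π, E[T_i | X_0 = i] = 1/π_i (Kac's formula). Here π_1 = (4/15)/(1/19 + 4/15) = (4/15)/(91/285) = 76/91, so E[T_1 | X_0 = 1] = 1/π_1 = (1/19 + 4/15)/(4/15) = (91/285)/(4/15) = 91/76.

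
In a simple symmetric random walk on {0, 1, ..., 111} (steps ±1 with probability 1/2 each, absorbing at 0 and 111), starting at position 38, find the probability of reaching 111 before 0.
P(hit 111 before 0) = 38/111

Let u_k = P(hit 111 before 0 | start at k). Then u_0 = 0, u_111 = 1, and u_k = u_{k-1}/2 + u_{k+1}/2 for 1 ≤ k ≤ 110. This harmonic recurrence is solved by u_k = k/111, giving u_38 = 38/111.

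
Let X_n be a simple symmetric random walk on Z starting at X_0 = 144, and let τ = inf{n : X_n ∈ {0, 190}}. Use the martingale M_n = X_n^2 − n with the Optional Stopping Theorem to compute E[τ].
E[τ] = 6624

M_n = X_n^2 − n is a martingale (since E[X_{n+1}^2 | F_n] = X_n^2 + 1). By OST (τ has finite mean in a bounded region), E[M_τ] = E[M_0] = X_0^2 − 0 = 144^2 = 20736. Also E[M_τ] = E[X_τ^2] − E[τ]. The walk exits at 0 or 190, with P(hit 190 first) = 144/190, so E[X_τ^2] = 190^2 · 144/190 + 0 = 27360. Thus E[τ] = E[X_τ^2] − E[M_τ] = 27360 − 20736 = 6624 = 144(190 − 144) = 6624.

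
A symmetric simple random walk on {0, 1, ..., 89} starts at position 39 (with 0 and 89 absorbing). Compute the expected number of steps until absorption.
E[τ | X_0 = 39] = 1950

Let v_k = E[τ | X_0 = k]. Boundary: v_0 = v_89 = 0. Recurrence: v_k = 1 + (v_{k-1} + v_{k+1})/2 for 1 ≤ k ≤ 88. The particular solution to v_k − (v_{k-1} + v_{k+1})/2 = 1 is v_k = −k^2. Adding homogeneous solution A + B k and matching boundaries gives v_k = k (89 − k). Substituting k = 39: v_39 = 39 · 50 = 1950.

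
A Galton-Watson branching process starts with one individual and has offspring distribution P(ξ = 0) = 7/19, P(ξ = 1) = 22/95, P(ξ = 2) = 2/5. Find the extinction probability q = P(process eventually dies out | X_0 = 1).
q = 35/38

The pgf is f(s) = 7/19 + 22/95·s + 2/5·s². The extinction probability q is the smallest fixed point of f in [0, 1]. Setting s = f(s):
  2/5·s² + (22/95 − 1)·s + 7/19 = 0
  2/5·s² − (7/19 + 2/5)·s + 7/19 = 0
which factors as (s − 1)·(2/5·s − 7/19) = 0, giving roots s = 1 and s = (7/19)/(2/5) = 35/38.
Mean offspring μ = 22/95 + 2·2/5 = 98/95 > 1 (supercritical), so q < 1. The extinction probability is the smaller root: q = (7/19)/(2/5) = 35/38.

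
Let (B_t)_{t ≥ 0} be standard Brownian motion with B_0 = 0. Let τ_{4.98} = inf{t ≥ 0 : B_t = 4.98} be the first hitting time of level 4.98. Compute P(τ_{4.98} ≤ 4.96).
P(τ_{4.98} ≤ 4.96) = 2(1 − Φ(4.98/√4.96)) = 2(1 − Φ(2.2361)) ≈ 0.0253

By the reflection principle for standard BM, P(τ_b ≤ t) = 2 · P(B_t ≥ b). Since B_t ~ N(0, t), P(B_t ≥ 4.98) = 1 − Φ(4.98/√t) = 1 − Φ(4.98/√4.96) = 1 − Φ(2.2361) ≈ 0.01267. Doubling: P(τ_{4.98} ≤ 4.96) ≈ 2 · 0.01267 = 0.02534 ≈ 0.0253.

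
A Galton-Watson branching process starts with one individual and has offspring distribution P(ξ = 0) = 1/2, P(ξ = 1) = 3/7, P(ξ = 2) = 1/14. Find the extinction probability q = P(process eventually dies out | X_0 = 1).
q = 1

Mean offspring μ = 0·1/2 + 1·3/7 + 2·1/14 = 4/7 ≤ 1. For μ ≤ 1 with offspring not concentrated at 1, the Galton-Watson process goes extinct almost surely, so q = 1.
(Algebraic check: The pgf is f(s) = 1/2 + 3/7·s + 1/14·s². The extinction probability q is the smallest fixed point of f in [0, 1]. Setting s = f(s):
  1/14·s² + (3/7 − 1)·s + 1/2 = 0
  1/14·s² − (1/2 + 1/14)·s + 1/2 = 0
which factors as (s − 1)·(1/14·s − 1/2) = 0, giving roots s = 1 and s = (1/2)/(1/14) = 7. Since 7 ≥ 1, the smallest root in [0, 1] is s = 1.)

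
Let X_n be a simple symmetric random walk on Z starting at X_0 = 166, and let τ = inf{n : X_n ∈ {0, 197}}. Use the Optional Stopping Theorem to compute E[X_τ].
E[X_τ] = 166

X_n is a martingale and τ is a bounded-mean stopping time (indeed τ is finite a.s. with bounded expectation since the walk is in a bounded region). By the OST, E[X_τ] = E[X_0] = 166. Equivalently: E[X_τ] = 197 · P(hit 197 first) + 0 · P(hit 0 first) = 197 · (166/197) = 166.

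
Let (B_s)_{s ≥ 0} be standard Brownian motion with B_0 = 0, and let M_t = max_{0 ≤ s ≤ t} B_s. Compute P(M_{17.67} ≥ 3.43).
P(M_{17.67} ≥ 3.43) = 2·P(B_{17.67} ≥ 3.43) = 2(1 − Φ(3.43/√17.67)) ≈ 0.4145

By the reflection principle for Brownian motion, P(M_t ≥ a) = 2 · P(B_t ≥ a) for a ≥ 0. Since B_t ~ N(0, t), P(B_t ≥ 3.43) = 1 − Φ(3.43/√t) = 1 − Φ(3.43/√17.67) = 1 − Φ(0.8160). So
  P(M_{17.67} ≥ 3.43) = 2(1 − Φ(0.8160)) ≈ 0.4145.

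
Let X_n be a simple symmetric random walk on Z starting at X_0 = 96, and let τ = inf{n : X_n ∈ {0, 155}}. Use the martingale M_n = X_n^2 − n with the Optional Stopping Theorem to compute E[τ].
E[τ] = 5664

M_n = X_n^2 − n is a martingale (since E[X_{n+1}^2 | F_n] = X_n^2 + 1). By OST (τ has finite mean in a bounded region), E[M_τ] = E[M_0] = X_0^2 − 0 = 96^2 = 9216. Also E[M_τ] = E[X_τ^2] − E[τ]. The walk exits at 0 or 155, with P(hit 155 first) = 96/155, so E[X_τ^2] = 155^2 · 96/155 + 0 = 14880. Thus E[τ] = E[X_τ^2] − E[M_τ] = 14880 − 9216 = 5664 = 96(155 − 96) = 5664.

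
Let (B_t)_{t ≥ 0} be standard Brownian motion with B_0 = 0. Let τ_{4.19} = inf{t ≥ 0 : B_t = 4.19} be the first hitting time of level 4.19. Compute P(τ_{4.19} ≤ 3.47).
P(τ_{4.19} ≤ 3.47) = 2(1 − Φ(4.19/√3.47)) = 2(1 − Φ(2.2493)) ≈ 0.0245

By the reflection principle for standard BM, P(τ_b ≤ t) = 2 · P(B_t ≥ b). Since B_t ~ N(0, t), P(B_t ≥ 4.19) = 1 − Φ(4.19/√t) = 1 − Φ(4.19/√3.47) = 1 − Φ(2.2493) ≈ 0.01225. Doubling: P(τ_{4.19} ≤ 3.47) ≈ 2 · 0.01225 = 0.02450 ≈ 0.0245.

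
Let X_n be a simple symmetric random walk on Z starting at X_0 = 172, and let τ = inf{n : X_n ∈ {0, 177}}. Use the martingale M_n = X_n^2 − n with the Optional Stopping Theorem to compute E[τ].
E[τ] = 860

M_n = X_n^2 − n is a martingale (since E[X_{n+1}^2 | F_n] = X_n^2 + 1). By OST (τ has finite mean in a bounded region), E[M_τ] = E[M_0] = X_0^2 − 0 = 172^2 = 29584. Also E[M_τ] = E[X_τ^2] − E[τ]. The walk exits at 0 or 177, with P(hit 177 first) = 172/177, so E[X_τ^2] = 177^2 · 172/177 + 0 = 30444. Thus E[τ] = E[X_τ^2] − E[M_τ] = 30444 − 29584 = 860 = 172(177 − 172) = 860.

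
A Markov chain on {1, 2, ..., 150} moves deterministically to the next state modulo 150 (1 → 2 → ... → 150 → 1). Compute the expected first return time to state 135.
E[T_135 | X_0 = 135] = 150

The chain cycles deterministically, so starting at state 135 it returns in exactly 150 steps. Equivalently, the stationary distribution is uniform π_j = 1/150 for every state j, so by Kac's formula E[T_135] = 1/π_135 = 150.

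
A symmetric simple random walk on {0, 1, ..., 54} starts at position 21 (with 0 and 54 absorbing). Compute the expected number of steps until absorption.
E[τ | X_0 = 21] = 693

Let v_k = E[τ | X_0 = k]. Boundary: v_0 = v_54 = 0. Recurrence: v_k = 1 + (v_{k-1} + v_{k+1})/2 for 1 ≤ k ≤ 53. The particular solution to v_k − (v_{k-1} + v_{k+1})/2 = 1 is v_k = −k^2. Adding homogeneous solution A + B k and matching boundaries gives v_k = k (54 − k). Substituting k = 21: v_21 = 21 · 33 = 693.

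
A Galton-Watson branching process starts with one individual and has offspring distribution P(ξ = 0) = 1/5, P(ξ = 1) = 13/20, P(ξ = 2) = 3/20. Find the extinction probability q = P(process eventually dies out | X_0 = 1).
q = 1

Mean offspring μ = 0·1/5 + 1·13/20 + 2·3/20 = 19/20 ≤ 1. For μ ≤ 1 with offspring not concentrated at 1, the Galton-Watson process goes extinct almost surely, so q = 1.
(Algebraic check: The pgf is f(s) = 1/5 + 13/20·s + 3/20·s². The extinction probability q is the smallest fixed point of f in [0, 1]. Setting s = f(s):
  3/20·s² + (13/20 − 1)·s + 1/5 = 0
  3/20·s² − (1/5 + 3/20)·s + 1/5 = 0
which factors as (s − 1)·(3/20·s − 1/5) = 0, giving roots s = 1 and s = (1/5)/(3/20) = 4/3. Since 4/3 ≥ 1, the smallest root in [0, 1] is s = 1.)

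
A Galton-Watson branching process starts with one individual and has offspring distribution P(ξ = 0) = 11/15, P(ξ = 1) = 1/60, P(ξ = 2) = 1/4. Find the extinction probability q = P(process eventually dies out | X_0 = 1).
q = 1

Mean offspring μ = 0·11/15 + 1·1/60 + 2·1/4 = 31/60 ≤ 1. For μ ≤ 1 with offspring not concentrated at 1, the Galton-Watson process goes extinct almost surely, so q = 1.
(Algebraic check: The pgf is f(s) = 11/15 + 1/60·s + 1/4·s². The extinction probability q is the smallest fixed point of f in [0, 1]. Setting s = f(s):
  1/4·s² + (1/60 − 1)·s + 11/15 = 0
  1/4·s² − (11/15 + 1/4)·s + 11/15 = 0
which factors as (s − 1)·(1/4·s − 11/15) = 0, giving roots s = 1 and s = (11/15)/(1/4) = 44/15. Since 44/15 ≥ 1, the smallest root in [0, 1] is s = 1.)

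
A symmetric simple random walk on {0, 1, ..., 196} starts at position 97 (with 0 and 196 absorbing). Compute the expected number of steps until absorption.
E[τ | X_0 = 97] = 9603

Let v_k = E[τ | X_0 = k]. Boundary: v_0 = v_196 = 0. Recurrence: v_k = 1 + (v_{k-1} + v_{k+1})/2 for 1 ≤ k ≤ 195. The particular solution to v_k − (v_{k-1} + v_{k+1})/2 = 1 is v_k = −k^2. Adding homogeneous solution A + B k and matching boundaries gives v_k = k (196 − k). Substituting k = 97: v_97 = 97 · 99 = 9603.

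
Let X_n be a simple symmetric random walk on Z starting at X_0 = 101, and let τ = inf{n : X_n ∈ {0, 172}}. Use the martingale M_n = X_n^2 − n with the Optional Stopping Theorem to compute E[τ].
E[τ] = 7171

M_n = X_n^2 − n is a martingale (since E[X_{n+1}^2 | F_n] = X_n^2 + 1). By OST (τ has finite mean in a bounded region), E[M_τ] = E[M_0] = X_0^2 − 0 = 101^2 = 10201. Also E[M_τ] = E[X_τ^2] − E[τ]. The walk exits at 0 or 172, with P(hit 172 first) = 101/172, so E[X_τ^2] = 172^2 · 101/172 + 0 = 17372. Thus E[τ] = E[X_τ^2] − E[M_τ] = 17372 − 10201 = 7171 = 101(172 − 101) = 7171.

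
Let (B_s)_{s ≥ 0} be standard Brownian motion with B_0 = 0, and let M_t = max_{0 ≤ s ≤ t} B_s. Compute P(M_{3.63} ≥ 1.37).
P(M_{3.63} ≥ 1.37) = 2·P(B_{3.63} ≥ 1.37) = 2(1 − Φ(1.37/√3.63)) ≈ 0.4721

By the reflection principle for Brownian motion, P(M_t ≥ a) = 2 · P(B_t ≥ a) for a ≥ 0. Since B_t ~ N(0, t), P(B_t ≥ 1.37) = 1 − Φ(1.37/√t) = 1 − Φ(1.37/√3.63) = 1 − Φ(0.7191). So
  P(M_{3.63} ≥ 1.37) = 2(1 − Φ(0.7191)) ≈ 0.4721.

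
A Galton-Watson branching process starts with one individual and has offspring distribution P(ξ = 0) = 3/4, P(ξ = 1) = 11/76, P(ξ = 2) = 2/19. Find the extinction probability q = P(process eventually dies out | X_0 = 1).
q = 1

Mean offspring μ = 0·3/4 + 1·11/76 + 2·2/19 = 27/76 ≤ 1. For μ ≤ 1 with offspring not concentrated at 1, the Galton-Watson process goes extinct almost surely, so q = 1.
(Algebraic check: The pgf is f(s) = 3/4 + 11/76·s + 2/19·s². The extinction probability q is the smallest fixed point of f in [0, 1]. Setting s = f(s):
  2/19·s² + (11/76 − 1)·s + 3/4 = 0
  2/19·s² − (3/4 + 2/19)·s + 3/4 = 0
which factors as (s − 1)·(2/19·s − 3/4) = 0, giving roots s = 1 and s = (3/4)/(2/19) = 57/8. Since 57/8 ≥ 1, the smallest root in [0, 1] is s = 1.)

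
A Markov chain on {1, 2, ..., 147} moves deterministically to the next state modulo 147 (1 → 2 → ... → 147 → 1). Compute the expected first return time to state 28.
E[T_28 | X_0 = 28] = 147

The chain cycles deterministically, so starting at state 28 it returns in exactly 147 steps. Equivalently, the stationary distribution is uniform π_j = 1/147 for every state j, so by Kac's formula E[T_28] = 1/π_28 = 147.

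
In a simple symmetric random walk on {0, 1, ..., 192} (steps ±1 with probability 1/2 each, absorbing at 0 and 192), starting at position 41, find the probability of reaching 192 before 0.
P(hit 192 before 0) = 41/192

Let u_k = P(hit 192 before 0 | start at k). Then u_0 = 0, u_192 = 1, and u_k = u_{k-1}/2 + u_{k+1}/2 for 1 ≤ k ≤ 191. This harmonic recurrence is solved by u_k = k/192, giving u_41 = 41/192.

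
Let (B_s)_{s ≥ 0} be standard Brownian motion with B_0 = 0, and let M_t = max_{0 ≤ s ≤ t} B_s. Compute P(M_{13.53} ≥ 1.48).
P(M_{13.53} ≥ 1.48) = 2·P(B_{13.53} ≥ 1.48) = 2(1 − Φ(1.48/√13.53)) ≈ 0.6874

By the reflection principle for Brownian motion, P(M_t ≥ a) = 2 · P(B_t ≥ a) for a ≥ 0. Since B_t ~ N(0, t), P(B_t ≥ 1.48) = 1 − Φ(1.48/√t) = 1 − Φ(1.48/√13.53) = 1 − Φ(0.4024). So
  P(M_{13.53} ≥ 1.48) = 2(1 − Φ(0.4024)) ≈ 0.6874.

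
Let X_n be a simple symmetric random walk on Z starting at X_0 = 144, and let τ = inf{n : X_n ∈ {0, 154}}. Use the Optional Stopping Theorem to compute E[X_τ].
E[X_τ] = 144

X_n is a martingale and τ is a bounded-mean stopping time (indeed τ is finite a.s. with bounded expectation since the walk is in a bounded region). By the OST, E[X_τ] = E[X_0] = 144. Equivalently: E[X_τ] = 154 · P(hit 154 first) + 0 · P(hit 0 first) = 154 · (144/154) = 144.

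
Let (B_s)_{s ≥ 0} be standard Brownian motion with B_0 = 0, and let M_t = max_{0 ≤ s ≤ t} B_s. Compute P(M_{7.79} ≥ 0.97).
P(M_{7.79} ≥ 0.97) = 2·P(B_{7.79} ≥ 0.97) = 2(1 − Φ(0.97/√7.79)) ≈ 0.7282

By the reflection principle for Brownian motion, P(M_t ≥ a) = 2 · P(B_t ≥ a) for a ≥ 0. Since B_t ~ N(0, t), P(B_t ≥ 0.97) = 1 − Φ(0.97/√t) = 1 − Φ(0.97/√7.79) = 1 − Φ(0.3475). So
  P(M_{7.79} ≥ 0.97) = 2(1 − Φ(0.3475)) ≈ 0.7282.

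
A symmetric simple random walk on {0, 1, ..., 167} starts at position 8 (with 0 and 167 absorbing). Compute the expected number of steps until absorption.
E[τ | X_0 = 8] = 1272

Let v_k = E[τ | X_0 = k]. Boundary: v_0 = v_167 = 0. Recurrence: v_k = 1 + (v_{k-1} + v_{k+1})/2 for 1 ≤ k ≤ 166. The particular solution to v_k − (v_{k-1} + v_{k+1})/2 = 1 is v_k = −k^2. Adding homogeneous solution A + B k and matching boundaries gives v_k = k (167 − k). Substituting k = 8: v_8 = 8 · 159 = 1272.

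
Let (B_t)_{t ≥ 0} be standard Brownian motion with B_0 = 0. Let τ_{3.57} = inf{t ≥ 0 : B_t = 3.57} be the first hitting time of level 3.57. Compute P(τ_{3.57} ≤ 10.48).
P(τ_{3.57} ≤ 10.48) = 2(1 − Φ(3.57/√10.48)) = 2(1 − Φ(1.1028)) ≈ 0.2701

By the reflection principle for standard BM, P(τ_b ≤ t) = 2 · P(B_t ≥ b). Since B_t ~ N(0, t), P(B_t ≥ 3.57) = 1 − Φ(3.57/√t) = 1 − Φ(3.57/√10.48) = 1 − Φ(1.1028) ≈ 0.13506. Doubling: P(τ_{3.57} ≤ 10.48) ≈ 2 · 0.13506 = 0.27012 ≈ 0.2701.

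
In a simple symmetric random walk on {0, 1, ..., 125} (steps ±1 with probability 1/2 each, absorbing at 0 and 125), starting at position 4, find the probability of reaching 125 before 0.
P(hit 125 before 0) = 4/125

Let u_k = P(hit 125 before 0 | start at k). Then u_0 = 0, u_125 = 1, and u_k = u_{k-1}/2 + u_{k+1}/2 for 1 ≤ k ≤ 124. This harmonic recurrence is solved by u_k = k/125, giving u_4 = 4/125.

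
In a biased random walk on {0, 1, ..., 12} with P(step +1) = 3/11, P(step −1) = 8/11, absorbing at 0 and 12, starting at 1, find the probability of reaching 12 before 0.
P(hit 12 before 0) = (1 − (8/3)^1) / (1 − (8/3)^12) = 177147/13743789059

Let u_k denote P(reach 12 before 0 | start at k). Boundary: u_0 = 0, u_12 = 1. Recurrence: u_k = 3/11·u_{k+1} + 8/11·u_{k-1} for 1 ≤ k ≤ 11. Try u_k = A + B·r^k with r = q/p = (8/11)/(3/11) = 8/3. Substitution satisfies the recurrence; boundary conditions give:
  u_k = (1 − r^k) / (1 − r^N) = (1 − (8/3)^1) / (1 − (8/3)^12) = 177147/13743789059.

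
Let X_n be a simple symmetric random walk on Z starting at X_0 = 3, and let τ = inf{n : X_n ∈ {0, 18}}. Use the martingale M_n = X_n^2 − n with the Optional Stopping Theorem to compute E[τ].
E[τ] = 45

M_n = X_n^2 − n is a martingale (since E[X_{n+1}^2 | F_n] = X_n^2 + 1). By OST (τ has finite mean in a bounded region), E[M_τ] = E[M_0] = X_0^2 − 0 = 3^2 = 9. Also E[M_τ] = E[X_τ^2] − E[τ]. The walk exits at 0 or 18, with P(hit 18 first) = 3/18, so E[X_τ^2] = 18^2 · 3/18 + 0 = 54. Thus E[τ] = E[X_τ^2] − E[M_τ] = 54 − 9 = 45 = 3(18 − 3) = 45.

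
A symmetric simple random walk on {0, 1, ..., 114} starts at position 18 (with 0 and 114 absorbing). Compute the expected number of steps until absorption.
E[τ | X_0 = 18] = 1728

Let v_k = E[τ | X_0 = k]. Boundary: v_0 = v_114 = 0. Recurrence: v_k = 1 + (v_{k-1} + v_{k+1})/2 for 1 ≤ k ≤ 113. The particular solution to v_k − (v_{k-1} + v_{k+1})/2 = 1 is v_k = −k^2. Adding homogeneous solution A + B k and matching boundaries gives v_k = k (114 − k). Substituting k = 18: v_18 = 18 · 96 = 1728.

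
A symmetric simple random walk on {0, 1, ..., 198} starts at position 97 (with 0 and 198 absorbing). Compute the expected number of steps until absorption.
E[τ | X_0 = 97] = 9797

Let v_k = E[τ | X_0 = k]. Boundary: v_0 = v_198 = 0. Recurrence: v_k = 1 + (v_{k-1} + v_{k+1})/2 for 1 ≤ k ≤ 197. The particular solution to v_k − (v_{k-1} + v_{k+1})/2 = 1 is v_k = −k^2. Adding homogeneous solution A + B k and matching boundaries gives v_k = k (198 − k). Substituting k = 97: v_97 = 97 · 101 = 9797.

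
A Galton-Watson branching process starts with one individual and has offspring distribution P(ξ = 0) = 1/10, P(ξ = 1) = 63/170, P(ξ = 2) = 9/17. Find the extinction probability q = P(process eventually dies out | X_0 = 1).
q = 17/90

The pgf is f(s) = 1/10 + 63/170·s + 9/17·s². The extinction probability q is the smallest fixed point of f in [0, 1]. Setting s = f(s):
  9/17·s² + (63/170 − 1)·s + 1/10 = 0
  9/17·s² − (1/10 + 9/17)·s + 1/10 = 0
which factors as (s − 1)·(9/17·s − 1/10) = 0, giving roots s = 1 and s = (1/10)/(9/17) = 17/90.
Mean offspring μ = 63/170 + 2·9/17 = 243/170 > 1 (supercritical), so q < 1. The extinction probability is the smaller root: q = (1/10)/(9/17) = 17/90.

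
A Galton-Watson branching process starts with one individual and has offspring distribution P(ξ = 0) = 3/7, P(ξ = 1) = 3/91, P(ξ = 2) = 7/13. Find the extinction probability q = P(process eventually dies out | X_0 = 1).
q = 39/49

The pgf is f(s) = 3/7 + 3/91·s + 7/13·s². The extinction probability q is the smallest fixed point of f in [0, 1]. Setting s = f(s):
  7/13·s² + (3/91 − 1)·s + 3/7 = 0
  7/13·s² − (3/7 + 7/13)·s + 3/7 = 0
which factors as (s − 1)·(7/13·s − 3/7) = 0, giving roots s = 1 and s = (3/7)/(7/13) = 39/49.
Mean offspring μ = 3/91 + 2·7/13 = 101/91 > 1 (supercritical), so q < 1. The extinction probability is the smaller root: q = (3/7)/(7/13) = 39/49.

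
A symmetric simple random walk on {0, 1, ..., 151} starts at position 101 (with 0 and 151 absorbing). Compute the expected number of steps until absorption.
E[τ | X_0 = 101] = 5050

Let v_k = E[τ | X_0 = k]. Boundary: v_0 = v_151 = 0. Recurrence: v_k = 1 + (v_{k-1} + v_{k+1})/2 for 1 ≤ k ≤ 150. The particular solution to v_k − (v_{k-1} + v_{k+1})/2 = 1 is v_k = −k^2. Adding homogeneous solution A + B k and matching boundaries gives v_k = k (151 − k). Substituting k = 101: v_101 = 101 · 50 = 5050.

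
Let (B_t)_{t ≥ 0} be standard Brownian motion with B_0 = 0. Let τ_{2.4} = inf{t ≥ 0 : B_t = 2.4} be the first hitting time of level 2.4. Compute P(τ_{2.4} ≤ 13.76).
P(τ_{2.4} ≤ 13.76) = 2(1 − Φ(2.4/√13.76)) = 2(1 − Φ(0.6470)) ≈ 0.5176

By the reflection principle for standard BM, P(τ_b ≤ t) = 2 · P(B_t ≥ b). Since B_t ~ N(0, t), P(B_t ≥ 2.4) = 1 − Φ(2.4/√t) = 1 − Φ(2.4/√13.76) = 1 − Φ(0.6470) ≈ 0.25882. Doubling: P(τ_{2.4} ≤ 13.76) ≈ 2 · 0.25882 = 0.51764 ≈ 0.5176.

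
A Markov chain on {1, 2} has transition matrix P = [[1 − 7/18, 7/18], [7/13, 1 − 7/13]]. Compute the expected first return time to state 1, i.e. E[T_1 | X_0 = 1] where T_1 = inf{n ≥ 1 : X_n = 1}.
E[T_1 | X_0 = 1] = 1/π_1 = 31/18

For an irreducible recurrent Markov chain with stationary distribution π, E[T_i | X_0 = i] = 1/π_i (Kac's formula). Here π_1 = (7/13)/(7/18 + 7/13) = (7/13)/(217/234) = 18/31, so E[T_1 | X_0 = 1] = 1/π_1 = (7/18 + 7/13)/(7/13) = (217/234)/(7/13) = 31/18.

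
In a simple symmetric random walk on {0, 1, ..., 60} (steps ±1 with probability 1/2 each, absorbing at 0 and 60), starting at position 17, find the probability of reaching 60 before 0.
P(hit 60 before 0) = 17/60

Let u_k = P(hit 60 before 0 | start at k). Then u_0 = 0, u_60 = 1, and u_k = u_{k-1}/2 + u_{k+1}/2 for 1 ≤ k ≤ 59. This harmonic recurrence is solved by u_k = k/60, giving u_17 = 17/60.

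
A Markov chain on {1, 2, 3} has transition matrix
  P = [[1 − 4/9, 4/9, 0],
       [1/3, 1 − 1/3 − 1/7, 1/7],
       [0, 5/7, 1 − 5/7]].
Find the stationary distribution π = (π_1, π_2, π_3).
π = (5/13, 20/39, 4/39)

This is a birth-death chain on three states, which satisfies detailed balance: π_1 · P_{12} = π_2 · P_{21} and π_2 · P_{23} = π_3 · P_{32}.
From π_1 · 4/9 = π_2 · 1/3: π_2/π_1 = (4/9)/(1/3) = 4/3.
From π_2 · 1/7 = π_3 · 5/7: π_3/π_2 = (1/7)/(5/7) = 1/5.
Take π_1 proportional to 1; then unnormalized π = (1, 4/3, 4/15). Normalize by dividing by the sum 13/5:
  π = (5/13, 20/39, 4/39).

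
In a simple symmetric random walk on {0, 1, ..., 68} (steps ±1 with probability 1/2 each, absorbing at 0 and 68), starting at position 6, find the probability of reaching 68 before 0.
P(hit 68 before 0) = 6/68 = 3/34

Let u_k = P(hit 68 before 0 | start at k). Then u_0 = 0, u_68 = 1, and u_k = u_{k-1}/2 + u_{k+1}/2 for 1 ≤ k ≤ 67. This harmonic recurrence is solved by u_k = k/68, giving u_6 = 6/68 = 3/34.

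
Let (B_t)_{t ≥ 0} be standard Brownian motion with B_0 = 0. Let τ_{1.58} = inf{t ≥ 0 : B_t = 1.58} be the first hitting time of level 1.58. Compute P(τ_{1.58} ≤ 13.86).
P(τ_{1.58} ≤ 13.86) = 2(1 − Φ(1.58/√13.86)) = 2(1 − Φ(0.4244)) ≈ 0.6713

By the reflection principle for standard BM, P(τ_b ≤ t) = 2 · P(B_t ≥ b). Since B_t ~ N(0, t), P(B_t ≥ 1.58) = 1 − Φ(1.58/√t) = 1 − Φ(1.58/√13.86) = 1 − Φ(0.4244) ≈ 0.33564. Doubling: P(τ_{1.58} ≤ 13.86) ≈ 2 · 0.33564 = 0.67128 ≈ 0.6713.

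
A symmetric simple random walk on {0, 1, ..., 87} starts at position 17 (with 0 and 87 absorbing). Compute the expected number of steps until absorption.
E[τ | X_0 = 17] = 1190

Let v_k = E[τ | X_0 = k]. Boundary: v_0 = v_87 = 0. Recurrence: v_k = 1 + (v_{k-1} + v_{k+1})/2 for 1 ≤ k ≤ 86. The particular solution to v_k − (v_{k-1} + v_{k+1})/2 = 1 is v_k = −k^2. Adding homogeneous solution A + B k and matching boundaries gives v_k = k (87 − k). Substituting k = 17: v_17 = 17 · 70 = 1190.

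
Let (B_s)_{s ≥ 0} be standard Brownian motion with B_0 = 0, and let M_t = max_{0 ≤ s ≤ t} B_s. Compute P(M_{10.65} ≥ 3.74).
P(M_{10.65} ≥ 3.74) = 2·P(B_{10.65} ≥ 3.74) = 2(1 − Φ(3.74/√10.65)) ≈ 0.2518

By the reflection principle for Brownian motion, P(M_t ≥ a) = 2 · P(B_t ≥ a) for a ≥ 0. Since B_t ~ N(0, t), P(B_t ≥ 3.74) = 1 − Φ(3.74/√t) = 1 − Φ(3.74/√10.65) = 1 − Φ(1.1460). So
  P(M_{10.65} ≥ 3.74) = 2(1 − Φ(1.1460)) ≈ 0.2518.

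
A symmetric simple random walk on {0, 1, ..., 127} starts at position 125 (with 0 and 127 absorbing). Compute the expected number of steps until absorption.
E[τ | X_0 = 125] = 250

Let v_k = E[τ | X_0 = k]. Boundary: v_0 = v_127 = 0. Recurrence: v_k = 1 + (v_{k-1} + v_{k+1})/2 for 1 ≤ k ≤ 126. The particular solution to v_k − (v_{k-1} + v_{k+1})/2 = 1 is v_k = −k^2. Adding homogeneous solution A + B k and matching boundaries gives v_k = k (127 − k). Substituting k = 125: v_125 = 125 · 2 = 250.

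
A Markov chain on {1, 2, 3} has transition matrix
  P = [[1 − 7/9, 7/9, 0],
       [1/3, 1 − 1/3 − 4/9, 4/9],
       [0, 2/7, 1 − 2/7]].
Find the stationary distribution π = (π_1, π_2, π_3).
π = (27/188, 63/188, 49/94)

This is a birth-death chain on three states, which satisfies detailed balance: π_1 · P_{12} = π_2 · P_{21} and π_2 · P_{23} = π_3 · P_{32}.
From π_1 · 7/9 = π_2 · 1/3: π_2/π_1 = (7/9)/(1/3) = 7/3.
From π_2 · 4/9 = π_3 · 2/7: π_3/π_2 = (4/9)/(2/7) = 14/9.
Take π_1 proportional to 1; then unnormalized π = (1, 7/3, 98/27). Normalize by dividing by the sum 188/27:
  π = (27/188, 63/188, 49/94).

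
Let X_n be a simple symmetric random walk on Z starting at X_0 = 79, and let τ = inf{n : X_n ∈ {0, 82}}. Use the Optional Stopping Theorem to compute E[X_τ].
E[X_τ] = 79

X_n is a martingale and τ is a bounded-mean stopping time (indeed τ is finite a.s. with bounded expectation since the walk is in a bounded region). By the OST, E[X_τ] = E[X_0] = 79. Equivalently: E[X_τ] = 82 · P(hit 82 first) + 0 · P(hit 0 first) = 82 · (79/82) = 79.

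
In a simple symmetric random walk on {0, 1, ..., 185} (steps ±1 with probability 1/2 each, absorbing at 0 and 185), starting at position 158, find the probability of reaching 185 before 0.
P(hit 185 before 0) = 158/185

Let u_k = P(hit 185 before 0 | start at k). Then u_0 = 0, u_185 = 1, and u_k = u_{k-1}/2 + u_{k+1}/2 for 1 ≤ k ≤ 184. This harmonic recurrence is solved by u_k = k/185, giving u_158 = 158/185.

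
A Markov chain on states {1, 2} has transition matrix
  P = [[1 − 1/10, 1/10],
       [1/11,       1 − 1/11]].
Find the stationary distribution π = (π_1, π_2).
π_1 = 10/21, π_2 = 11/21

Solve πP = π with π_1 + π_2 = 1. From πP = π: π_1 · (1 − 1/10) + π_2 · 1/11 = π_1 ⇒ π_2 · 1/11 = π_1 · 1/10 ⇒ π_2/π_1 = (1/10)/(1/11) = 11/10. Together with π_1 + π_2 = 1:
  π_1 = (1/11)/(1/10 + 1/11) = (1/11)/(21/110) = 10/21,
  π_2 = (1/10)/(1/10 + 1/11) = (1/10)/(21/110) = 11/21.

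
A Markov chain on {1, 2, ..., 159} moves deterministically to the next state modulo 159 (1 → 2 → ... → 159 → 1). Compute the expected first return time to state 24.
E[T_24 | X_0 = 24] = 159

The chain cycles deterministically, so starting at state 24 it returns in exactly 159 steps. Equivalently, the stationary distribution is uniform π_j = 1/159 for every state j, so by Kac's formula E[T_24] = 1/π_24 = 159.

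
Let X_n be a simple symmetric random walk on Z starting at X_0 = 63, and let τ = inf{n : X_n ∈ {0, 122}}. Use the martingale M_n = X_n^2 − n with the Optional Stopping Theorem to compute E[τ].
E[τ] = 3717

M_n = X_n^2 − n is a martingale (since E[X_{n+1}^2 | F_n] = X_n^2 + 1). By OST (τ has finite mean in a bounded region), E[M_τ] = E[M_0] = X_0^2 − 0 = 63^2 = 3969. Also E[M_τ] = E[X_τ^2] − E[τ]. The walk exits at 0 or 122, with P(hit 122 first) = 63/122, so E[X_τ^2] = 122^2 · 63/122 + 0 = 7686. Thus E[τ] = E[X_τ^2] − E[M_τ] = 7686 − 3969 = 3717 = 63(122 − 63) = 3717.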